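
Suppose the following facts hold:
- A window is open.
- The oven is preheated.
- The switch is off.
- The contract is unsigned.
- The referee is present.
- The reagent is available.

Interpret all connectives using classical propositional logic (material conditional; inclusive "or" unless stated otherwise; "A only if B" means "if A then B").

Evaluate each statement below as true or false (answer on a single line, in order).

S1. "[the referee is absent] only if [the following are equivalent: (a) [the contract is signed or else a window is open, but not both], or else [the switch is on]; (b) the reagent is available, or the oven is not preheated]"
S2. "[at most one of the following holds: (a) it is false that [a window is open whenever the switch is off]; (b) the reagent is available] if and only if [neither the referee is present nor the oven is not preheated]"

S1 True / S2 False

Let U = "the referee is present" (T), S = "the contract is signed" (F), P = "a window is open" (T), R = "the switch is on" (F), V = "the reagent is available" (T), Q = "the oven is preheated" (T).

S1: Parsed as ~U -> (((S xor P) | R) <-> (V | ~Q))

~U = ~T = F
S xor P = F xor T = T
(S xor P) | R = T | F = T
~Q = ~T = F
V | ~Q = T | F = T
((S xor P) | R) <-> (V | ~Q) = T <-> T = T
~U -> (((S xor P) | R) <-> (V | ~Q)) = F -> T = T
So S1 is true.

S2: In symbols: (~(~R -> P) nand V) <-> (U nor ~Q)

~R = ~F = T
~R -> P = T -> T = T
~(~R -> P) = ~T = F
~(~R -> P) nand V = F nand T = T
~Q = ~T = F
U nor ~Q = T nor F = F
(~(~R -> P) nand V) <-> (U nor ~Q) = T <-> F = F
Thus S2 is false.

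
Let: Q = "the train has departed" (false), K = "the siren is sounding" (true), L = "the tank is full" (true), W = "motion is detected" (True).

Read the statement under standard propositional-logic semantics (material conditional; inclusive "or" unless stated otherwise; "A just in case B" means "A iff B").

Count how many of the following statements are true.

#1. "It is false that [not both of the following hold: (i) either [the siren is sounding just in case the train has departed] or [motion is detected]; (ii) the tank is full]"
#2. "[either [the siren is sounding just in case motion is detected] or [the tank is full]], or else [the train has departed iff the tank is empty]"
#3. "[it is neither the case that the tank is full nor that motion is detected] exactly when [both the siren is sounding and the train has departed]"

#1: Formalization: ~(((K <-> Q) | W) nand L)

K <-> Q = T <-> F = F
(K <-> Q) | W = F | T = T
((K <-> Q) | W) nand L = T nand T = F
~(((K <-> Q) | W) nand L) = ~F = T
Thus #1 is true.

#2: This is ((K <-> W) | L) | (Q <-> ~L).

K <-> W = T <-> T = T
(K <-> W) | L = T | T = T
~L = ~T = F
Q <-> ~L = F <-> F = T
((K <-> W) | L) | (Q <-> ~L) = T | T = T
Hence #2 is true.

#3: This is (L nor W) <-> (K & Q).

L nor W = T nor T = F
K & Q = T & F = F
(L nor W) <-> (K & Q) = F <-> F = T
So #3 is true.

True statements: 3.

3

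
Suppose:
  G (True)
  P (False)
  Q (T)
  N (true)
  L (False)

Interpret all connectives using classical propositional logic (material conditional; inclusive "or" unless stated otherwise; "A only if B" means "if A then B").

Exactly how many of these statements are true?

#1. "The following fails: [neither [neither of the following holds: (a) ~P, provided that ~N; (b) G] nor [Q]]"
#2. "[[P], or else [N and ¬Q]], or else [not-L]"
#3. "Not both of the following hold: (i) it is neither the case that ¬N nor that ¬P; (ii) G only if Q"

3

#1: Parsed as ~(((~N -> ~P) nor G) nor Q)

~N = ~T = F
~P = ~F = T
~N -> ~P = F -> T = T
(~N -> ~P) nor G = T nor T = F
((~N -> ~P) nor G) nor Q = F nor T = F
~(((~N -> ~P) nor G) nor Q) = ~F = T
Hence #1 is true.

#2: Formalization: (P | (N & ~Q)) | ~L

~Q = ~T = F
N & ~Q = T & F = F
P | (N & ~Q) = F | F = F
~L = ~F = T
(P | (N & ~Q)) | ~L = F | T = T
Thus #2 is true.

#3: Formalization: (~N nor ~P) nand (G -> Q)

~N = ~T = F
~P = ~F = T
~N nor ~P = F nor T = F
G -> Q = T -> T = T
(~N nor ~P) nand (G -> Q) = F nand T = T
So #3 is true.

Count: 3.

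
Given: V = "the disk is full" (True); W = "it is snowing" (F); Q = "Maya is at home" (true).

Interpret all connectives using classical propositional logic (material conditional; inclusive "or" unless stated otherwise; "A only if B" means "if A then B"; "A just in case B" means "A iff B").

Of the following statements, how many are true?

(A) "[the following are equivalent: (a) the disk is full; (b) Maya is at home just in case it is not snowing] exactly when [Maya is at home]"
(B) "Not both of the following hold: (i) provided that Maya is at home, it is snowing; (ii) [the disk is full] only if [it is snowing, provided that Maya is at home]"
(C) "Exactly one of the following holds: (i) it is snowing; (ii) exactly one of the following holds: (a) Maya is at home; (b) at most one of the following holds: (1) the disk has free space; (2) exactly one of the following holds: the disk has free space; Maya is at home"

2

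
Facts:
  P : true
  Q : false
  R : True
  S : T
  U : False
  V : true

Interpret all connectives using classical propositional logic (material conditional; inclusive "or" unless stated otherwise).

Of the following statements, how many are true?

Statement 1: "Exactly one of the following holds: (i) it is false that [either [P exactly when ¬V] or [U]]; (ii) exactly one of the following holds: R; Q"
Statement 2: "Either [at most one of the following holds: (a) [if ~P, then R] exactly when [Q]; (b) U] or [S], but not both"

0

Statement 1: Formalization: not ((P iff not V) or U) xor (R xor Q)

not V = not True = False
P iff not V = True iff False = False
(P iff not V) or U = False or False = False
not ((P iff not V) or U) = not False = True
R xor Q = True xor False = True
not ((P iff not V) or U) xor (R xor Q) = True xor True = False
Hence Statement 1 is false.

Statement 2: Parsed as (((not P -> R) iff Q) nand U) xor S

not P = not True = False
not P -> R = False -> True = True
(not P -> R) iff Q = True iff False = False
((not P -> R) iff Q) nand U = False nand False = True
(((not P -> R) iff Q) nand U) xor S = True xor True = False
Thus Statement 2 is false.

Count: 0.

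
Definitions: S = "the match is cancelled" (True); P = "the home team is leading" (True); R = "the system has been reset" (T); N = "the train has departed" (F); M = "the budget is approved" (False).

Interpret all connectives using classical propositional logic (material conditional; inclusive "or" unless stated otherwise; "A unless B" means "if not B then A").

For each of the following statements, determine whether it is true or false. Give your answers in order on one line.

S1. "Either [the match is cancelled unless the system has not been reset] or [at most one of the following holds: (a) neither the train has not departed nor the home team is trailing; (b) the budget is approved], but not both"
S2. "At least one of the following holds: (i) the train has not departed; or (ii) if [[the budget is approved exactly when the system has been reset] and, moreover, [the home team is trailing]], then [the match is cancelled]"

S1: Formalization: (S or not R) xor ((not N nor not P) nand M)

not R = not True = False
S or not R = True or False = True
not N = not False = True
not P = not True = False
not N nor not P = True nor False = False
(not N nor not P) nand M = False nand False = True
(S or not R) xor ((not N nor not P) nand M) = True xor True = False
Hence S1 is false.

S2: This is not N or (((M iff R) and not P) -> S).

not N = not False = True
M iff R = False iff True = False
not P = not True = False
(M iff R) and not P = False and False = False
((M iff R) and not P) -> S = False -> True = True
not N or (((M iff R) and not P) -> S) = True or True = True
Hence S2 is true.

S1 false; S2 true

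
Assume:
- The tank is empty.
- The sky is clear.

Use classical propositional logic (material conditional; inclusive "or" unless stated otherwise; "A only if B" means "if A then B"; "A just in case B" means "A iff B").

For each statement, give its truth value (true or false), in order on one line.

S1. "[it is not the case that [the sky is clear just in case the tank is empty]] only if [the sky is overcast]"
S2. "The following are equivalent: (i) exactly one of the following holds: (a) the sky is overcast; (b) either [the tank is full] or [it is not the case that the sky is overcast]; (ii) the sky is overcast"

S1 T / S2 F

Let Q = "the sky is overcast" (False), P = "the tank is full" (False).

S1: This is not (not Q iff not P) -> Q.

not Q = not False = True
not P = not False = True
not Q iff not P = True iff True = True
not (not Q iff not P) = not True = False
not (not Q iff not P) -> Q = False -> False = True
Thus S1 is true.

S2: Parsed as (Q xor (P or not Q)) iff Q

not Q = not False = True
P or not Q = False or True = True
Q xor (P or not Q) = False xor True = True
(Q xor (P or not Q)) iff Q = True iff False = False
So S2 is false.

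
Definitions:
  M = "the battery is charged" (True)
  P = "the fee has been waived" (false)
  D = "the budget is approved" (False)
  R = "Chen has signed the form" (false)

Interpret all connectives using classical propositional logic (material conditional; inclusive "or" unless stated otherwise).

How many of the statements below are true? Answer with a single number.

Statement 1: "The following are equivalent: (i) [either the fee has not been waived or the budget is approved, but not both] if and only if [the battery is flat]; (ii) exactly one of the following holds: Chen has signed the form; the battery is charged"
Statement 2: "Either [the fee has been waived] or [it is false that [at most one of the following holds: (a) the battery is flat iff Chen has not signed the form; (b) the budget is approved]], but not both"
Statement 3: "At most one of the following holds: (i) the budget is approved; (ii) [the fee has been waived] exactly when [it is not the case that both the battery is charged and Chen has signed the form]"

1

Statement 1: This is ((¬P ⊕ D) ↔ ¬M) ↔ (R ⊕ M).

¬P = ¬F = T
¬P ⊕ D = T ⊕ F = T
¬M = ¬T = F
(¬P ⊕ D) ↔ ¬M = T ↔ F = F
R ⊕ M = F ⊕ T = T
((¬P ⊕ D) ↔ ¬M) ↔ (R ⊕ M) = F ↔ T = F
Thus Statement 1 is false.

Statement 2: This is P ⊕ ¬((¬M ↔ ¬R) ↑ D).

¬M = ¬T = F
¬R = ¬F = T
¬M ↔ ¬R = F ↔ T = F
(¬M ↔ ¬R) ↑ D = F ↑ F = T
¬((¬M ↔ ¬R) ↑ D) = ¬T = F
P ⊕ ¬((¬M ↔ ¬R) ↑ D) = F ⊕ F = F
So Statement 2 is false.

Statement 3: Formalization: D ↑ (P ↔ (M ↑ R))

M ↑ R = T ↑ F = T
P ↔ (M ↑ R) = F ↔ T = F
D ↑ (P ↔ (M ↑ R)) = F ↑ F = T
So Statement 3 is true.

1 of the 3 statements is true.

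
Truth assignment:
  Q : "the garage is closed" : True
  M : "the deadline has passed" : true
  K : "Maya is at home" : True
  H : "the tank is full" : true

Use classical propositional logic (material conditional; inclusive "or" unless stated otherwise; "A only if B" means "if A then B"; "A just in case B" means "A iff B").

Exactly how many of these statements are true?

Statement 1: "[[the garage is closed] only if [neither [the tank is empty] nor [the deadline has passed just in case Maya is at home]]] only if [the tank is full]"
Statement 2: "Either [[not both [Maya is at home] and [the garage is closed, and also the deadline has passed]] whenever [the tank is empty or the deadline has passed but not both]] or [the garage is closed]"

2

Statement 1: In symbols: (Q -> (not H nor (M iff K))) -> H

not H = not True = False
M iff K = True iff True = True
not H nor (M iff K) = False nor True = False
Q -> (not H nor (M iff K)) = True -> False = False
(Q -> (not H nor (M iff K))) -> H = False -> True = True
Hence Statement 1 is true.

Statement 2: In symbols: ((not H xor M) -> (K nand (Q and M))) or Q

not H = not True = False
not H xor M = False xor True = True
Q and M = True and True = True
K nand (Q and M) = True nand True = False
(not H xor M) -> (K nand (Q and M)) = True -> False = False
((not H xor M) -> (K nand (Q and M))) or Q = False or True = True
Thus Statement 2 is true.

True statements: 2 (Statement 1, Statement 2).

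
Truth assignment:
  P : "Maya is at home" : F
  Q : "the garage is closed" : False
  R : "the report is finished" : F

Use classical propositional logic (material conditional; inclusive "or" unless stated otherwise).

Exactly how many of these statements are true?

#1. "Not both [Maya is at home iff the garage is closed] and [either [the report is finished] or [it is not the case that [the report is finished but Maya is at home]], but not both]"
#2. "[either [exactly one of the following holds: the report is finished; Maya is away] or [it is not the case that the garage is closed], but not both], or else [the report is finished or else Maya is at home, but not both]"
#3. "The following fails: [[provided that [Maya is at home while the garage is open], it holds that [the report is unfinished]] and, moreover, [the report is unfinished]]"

0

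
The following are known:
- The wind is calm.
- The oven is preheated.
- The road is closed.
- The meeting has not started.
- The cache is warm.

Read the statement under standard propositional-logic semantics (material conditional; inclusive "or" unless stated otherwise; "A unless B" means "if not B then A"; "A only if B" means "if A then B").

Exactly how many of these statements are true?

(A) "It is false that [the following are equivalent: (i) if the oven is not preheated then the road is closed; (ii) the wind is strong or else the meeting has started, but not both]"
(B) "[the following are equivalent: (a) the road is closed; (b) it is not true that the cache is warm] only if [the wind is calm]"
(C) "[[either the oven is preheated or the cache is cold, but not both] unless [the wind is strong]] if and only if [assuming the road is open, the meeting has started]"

Let Q = "the oven is preheated" (True), L = "the road is closed" (True), N = "the wind is strong" (False), W = "the meeting has started" (False), P = "the cache is warm" (True).

(A): Parsed as not ((not Q -> L) iff (N xor W))

not Q = not True = False
not Q -> L = False -> True = True
N xor W = False xor False = False
(not Q -> L) iff (N xor W) = True iff False = False
not ((not Q -> L) iff (N xor W)) = not False = True
Hence (A) is true.

(B): Formalization: (L iff not P) -> not N

not P = not True = False
L iff not P = True iff False = False
not N = not False = True
(L iff not P) -> not N = False -> True = True
So (B) is true.

(C): In symbols: ((Q xor not P) or N) iff (not L -> W)

not P = not True = False
Q xor not P = True xor False = True
(Q xor not P) or N = True or False = True
not L = not True = False
not L -> W = False -> False = True
((Q xor not P) or N) iff (not L -> W) = True iff True = True
Hence (C) is true.

True statements: 3 ((A), (B), (C)).

3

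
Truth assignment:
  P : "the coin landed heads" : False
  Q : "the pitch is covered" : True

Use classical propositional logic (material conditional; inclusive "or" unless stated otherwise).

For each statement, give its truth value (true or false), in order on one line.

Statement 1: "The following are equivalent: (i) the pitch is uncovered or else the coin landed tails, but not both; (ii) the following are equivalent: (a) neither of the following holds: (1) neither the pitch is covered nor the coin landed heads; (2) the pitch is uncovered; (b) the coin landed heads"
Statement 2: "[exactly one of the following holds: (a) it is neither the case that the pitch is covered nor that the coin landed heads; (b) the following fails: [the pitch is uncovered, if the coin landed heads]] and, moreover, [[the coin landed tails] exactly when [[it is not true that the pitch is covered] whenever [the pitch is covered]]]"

Statement 1: In symbols: (not Q xor not P) iff (((Q nor P) nor not Q) iff P)

not Q = not True = False
not P = not False = True
not Q xor not P = False xor True = True
Q nor P = True nor False = False
not Q = not True = False
(Q nor P) nor not Q = False nor False = True
((Q nor P) nor not Q) iff P = True iff False = False
(not Q xor not P) iff (((Q nor P) nor not Q) iff P) = True iff False = False
Hence Statement 1 is false.

Statement 2: This is ((Q nor P) xor not (P -> not Q)) and (not P iff (Q -> not Q)).

Q nor P = True nor False = False
not Q = not True = False
P -> not Q = False -> False = True
not (P -> not Q) = not True = False
(Q nor P) xor not (P -> not Q) = False xor False = False
not P = not False = True
not Q = not True = False
Q -> not Q = True -> False = False
not P iff (Q -> not Q) = True iff False = False
((Q nor P) xor not (P -> not Q)) and (not P iff (Q -> not Q)) = False and False = False
Hence Statement 2 is false.

Statement 1 F / Statement 2 F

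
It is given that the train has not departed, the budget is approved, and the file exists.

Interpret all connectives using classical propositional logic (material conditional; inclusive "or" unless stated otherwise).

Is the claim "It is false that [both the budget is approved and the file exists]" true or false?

False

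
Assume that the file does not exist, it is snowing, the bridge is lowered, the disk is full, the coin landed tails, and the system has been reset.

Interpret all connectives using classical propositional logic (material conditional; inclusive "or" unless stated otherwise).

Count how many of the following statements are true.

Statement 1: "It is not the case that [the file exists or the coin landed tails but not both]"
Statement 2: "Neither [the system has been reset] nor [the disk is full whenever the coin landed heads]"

Let P = "the file exists" (F), U = "the coin landed heads" (F), V = "the system has been reset" (T), S = "the disk is full" (T).

Statement 1: This is ¬(P ⊕ ¬U).

¬U = ¬F = T
P ⊕ ¬U = F ⊕ T = T
¬(P ⊕ ¬U) = ¬T = F
Hence Statement 1 is false.

Statement 2: Formalization: V ↓ (U → S)

U → S = F → T = T
V ↓ (U → S) = T ↓ T = F
So Statement 2 is false.

True statements: 0 (none).

0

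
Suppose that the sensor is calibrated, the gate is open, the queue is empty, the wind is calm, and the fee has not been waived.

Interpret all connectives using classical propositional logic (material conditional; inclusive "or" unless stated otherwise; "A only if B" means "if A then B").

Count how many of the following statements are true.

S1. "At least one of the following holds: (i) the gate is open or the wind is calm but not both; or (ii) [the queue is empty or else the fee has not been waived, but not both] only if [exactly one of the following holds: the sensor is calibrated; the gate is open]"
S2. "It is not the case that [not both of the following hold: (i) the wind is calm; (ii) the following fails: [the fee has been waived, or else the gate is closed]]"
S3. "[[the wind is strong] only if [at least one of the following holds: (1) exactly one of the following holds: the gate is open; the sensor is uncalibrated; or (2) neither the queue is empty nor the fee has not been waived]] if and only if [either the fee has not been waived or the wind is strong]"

Let M = "the gate is open" (True), H = "the wind is strong" (False), V = "the queue is empty" (True), R = "the fee has been waived" (False), S = "the sensor is calibrated" (True).

S1: This is (M xor not H) or ((V xor not R) -> (S xor M)).

not H = not False = True
M xor not H = True xor True = False
not R = not False = True
V xor not R = True xor True = False
S xor M = True xor True = False
(V xor not R) -> (S xor M) = False -> False = True
(M xor not H) or ((V xor not R) -> (S xor M)) = False or True = True
Thus S1 is true.

S2: Parsed as not (not H nand not (R or not M))

not H = not False = True
not M = not True = False
R or not M = False or False = False
not (R or not M) = not False = True
not H nand not (R or not M) = True nand True = False
not (not H nand not (R or not M)) = not False = True
So S2 is true.

S3: In symbols: (H -> ((M xor not S) or (V nor not R))) iff (not R or H)

not S = not True = False
M xor not S = True xor False = True
not R = not False = True
V nor not R = True nor True = False
(M xor not S) or (V nor not R) = True or False = True
H -> ((M xor not S) or (V nor not R)) = False -> True = True
not R = not False = True
not R or H = True or False = True
(H -> ((M xor not S) or (V nor not R))) iff (not R or H) = True iff True = True
Thus S3 is true.

True statements: 3 (S1, S2, S3).

3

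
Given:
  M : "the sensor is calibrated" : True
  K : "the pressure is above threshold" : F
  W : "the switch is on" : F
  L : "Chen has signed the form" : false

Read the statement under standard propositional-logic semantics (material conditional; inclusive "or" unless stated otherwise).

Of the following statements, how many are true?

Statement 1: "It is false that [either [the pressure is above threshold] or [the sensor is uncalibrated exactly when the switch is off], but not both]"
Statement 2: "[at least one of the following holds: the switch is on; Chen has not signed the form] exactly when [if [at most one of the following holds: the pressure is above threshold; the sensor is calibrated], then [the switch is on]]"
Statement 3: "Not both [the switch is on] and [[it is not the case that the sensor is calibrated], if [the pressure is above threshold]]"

Statement 1: Parsed as not (K xor (not M iff not W))

not M = not True = False
not W = not False = True
not M iff not W = False iff True = False
K xor (not M iff not W) = False xor False = False
not (K xor (not M iff not W)) = not False = True
Thus Statement 1 is true.

Statement 2: In symbols: (W or not L) iff ((K nand M) -> W)

not L = not False = True
W or not L = False or True = True
K nand M = False nand True = True
(K nand M) -> W = True -> False = False
(W or not L) iff ((K nand M) -> W) = True iff False = False
Thus Statement 2 is false.

Statement 3: This is W nand (K -> not M).

not M = not True = False
K -> not M = False -> False = True
W nand (K -> not M) = False nand True = True
Thus Statement 3 is true.

Count: 2.

2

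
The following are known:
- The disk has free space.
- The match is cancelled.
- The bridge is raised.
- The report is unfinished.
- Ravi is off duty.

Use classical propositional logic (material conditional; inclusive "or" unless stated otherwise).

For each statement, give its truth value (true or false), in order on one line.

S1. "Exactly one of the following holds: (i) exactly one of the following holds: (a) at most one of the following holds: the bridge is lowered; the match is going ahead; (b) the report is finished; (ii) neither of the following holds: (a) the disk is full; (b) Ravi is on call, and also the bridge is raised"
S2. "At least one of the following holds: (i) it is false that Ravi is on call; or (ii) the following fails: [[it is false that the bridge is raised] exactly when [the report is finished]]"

S1 false, S2 true

Let R = "the bridge is raised" (T), Q = "the match is cancelled" (T), S = "the report is finished" (F), P = "the disk is full" (F), U = "Ravi is on call" (F).

S1: Formalization: ((~R nand ~Q) xor S) xor (P nor (U & R))

~R = ~T = F
~Q = ~T = F
~R nand ~Q = F nand F = T
(~R nand ~Q) xor S = T xor F = T
U & R = F & T = F
P nor (U & R) = F nor F = T
((~R nand ~Q) xor S) xor (P nor (U & R)) = T xor T = F
Thus S1 is false.

S2: In symbols: ~U | ~(~R <-> S)

~U = ~F = T
~R = ~T = F
~R <-> S = F <-> F = T
~(~R <-> S) = ~T = F
~U | ~(~R <-> S) = T | F = T
Hence S2 is true.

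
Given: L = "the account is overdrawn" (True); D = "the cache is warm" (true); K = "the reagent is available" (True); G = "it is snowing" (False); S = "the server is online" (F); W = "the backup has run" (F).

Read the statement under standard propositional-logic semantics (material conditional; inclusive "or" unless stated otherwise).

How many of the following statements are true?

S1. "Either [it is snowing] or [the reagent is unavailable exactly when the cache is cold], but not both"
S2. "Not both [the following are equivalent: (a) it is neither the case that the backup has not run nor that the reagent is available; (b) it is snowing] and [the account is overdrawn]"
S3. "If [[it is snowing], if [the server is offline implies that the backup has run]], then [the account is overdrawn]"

2

S1: Parsed as G xor (not K iff not D)

not K = not True = False
not D = not True = False
not K iff not D = False iff False = True
G xor (not K iff not D) = False xor True = True
Thus S1 is true.

S2: This is ((not W nor K) iff G) nand L.

not W = not False = True
not W nor K = True nor True = False
(not W nor K) iff G = False iff False = True
((not W nor K) iff G) nand L = True nand True = False
So S2 is false.

S3: In symbols: ((not S -> W) -> G) -> L

not S = not False = True
not S -> W = True -> False = False
(not S -> W) -> G = False -> False = True
((not S -> W) -> G) -> L = True -> True = True
Thus S3 is true.

2 of the 3 statements are true.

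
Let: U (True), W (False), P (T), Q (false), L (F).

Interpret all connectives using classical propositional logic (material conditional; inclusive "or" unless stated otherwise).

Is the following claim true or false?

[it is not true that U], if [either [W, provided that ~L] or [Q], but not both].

The statement is true.

Values: L=False, W=False, Q=False, U=True.
This is ((not L -> W) xor Q) -> not U.

not L = not False = True
not L -> W = True -> False = False
(not L -> W) xor Q = False xor False = False
not U = not True = False
((not L -> W) xor Q) -> not U = False -> False = True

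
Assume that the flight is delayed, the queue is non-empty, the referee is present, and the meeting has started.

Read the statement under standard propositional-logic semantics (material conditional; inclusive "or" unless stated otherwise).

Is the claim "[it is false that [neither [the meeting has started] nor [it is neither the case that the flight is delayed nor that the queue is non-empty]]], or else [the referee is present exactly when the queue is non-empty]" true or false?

True.

Let S = "the meeting has started" (T), P = "the flight is delayed" (T), Q = "the queue is empty" (F), R = "the referee is present" (T).
In symbols: ~(S nor (P nor ~Q)) | (R <-> ~Q)

~Q = ~F = T
P nor ~Q = T nor T = F
S nor (P nor ~Q) = T nor F = F
~(S nor (P nor ~Q)) = ~F = T
~Q = ~F = T
R <-> ~Q = T <-> T = T
~(S nor (P nor ~Q)) | (R <-> ~Q) = T | T = T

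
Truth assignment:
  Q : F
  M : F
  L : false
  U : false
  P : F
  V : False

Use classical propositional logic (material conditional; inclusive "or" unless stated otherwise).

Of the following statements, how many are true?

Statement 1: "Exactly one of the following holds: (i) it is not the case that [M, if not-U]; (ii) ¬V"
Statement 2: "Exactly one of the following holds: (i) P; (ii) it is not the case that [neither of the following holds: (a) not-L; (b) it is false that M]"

1

Statement 1: Formalization: ¬(¬U → M) ⊕ ¬V

¬U = ¬F = T
¬U → M = T → F = F
¬(¬U → M) = ¬F = T
¬V = ¬F = T
¬(¬U → M) ⊕ ¬V = T ⊕ T = F
Thus Statement 1 is false.

Statement 2: This is P ⊕ ¬(¬L ↓ ¬M).

¬L = ¬F = T
¬M = ¬F = T
¬L ↓ ¬M = T ↓ T = F
¬(¬L ↓ ¬M) = ¬F = T
P ⊕ ¬(¬L ↓ ¬M) = F ⊕ T = T
Thus Statement 2 is true.

1 of the 2 statements is true.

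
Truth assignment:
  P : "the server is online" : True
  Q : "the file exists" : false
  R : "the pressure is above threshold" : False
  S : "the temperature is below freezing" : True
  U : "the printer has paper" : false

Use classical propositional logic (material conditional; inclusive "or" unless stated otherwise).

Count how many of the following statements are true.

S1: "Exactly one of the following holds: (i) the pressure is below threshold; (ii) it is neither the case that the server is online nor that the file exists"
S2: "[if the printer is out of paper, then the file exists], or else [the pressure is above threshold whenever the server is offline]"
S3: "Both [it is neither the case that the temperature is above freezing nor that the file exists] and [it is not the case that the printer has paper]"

S1: This is not R xor (P nor Q).

not R = not False = True
P nor Q = True nor False = False
not R xor (P nor Q) = True xor False = True
Thus S1 is true.

S2: In symbols: (not U -> Q) or (not P -> R)

not U = not False = True
not U -> Q = True -> False = False
not P = not True = False
not P -> R = False -> False = True
(not U -> Q) or (not P -> R) = False or True = True
So S2 is true.

S3: Formalization: (not S nor Q) and not U

not S = not True = False
not S nor Q = False nor False = True
not U = not False = True
(not S nor Q) and not U = True and True = True
Thus S3 is true.

3 of the 3 statements are true (S1, S2, S3).

3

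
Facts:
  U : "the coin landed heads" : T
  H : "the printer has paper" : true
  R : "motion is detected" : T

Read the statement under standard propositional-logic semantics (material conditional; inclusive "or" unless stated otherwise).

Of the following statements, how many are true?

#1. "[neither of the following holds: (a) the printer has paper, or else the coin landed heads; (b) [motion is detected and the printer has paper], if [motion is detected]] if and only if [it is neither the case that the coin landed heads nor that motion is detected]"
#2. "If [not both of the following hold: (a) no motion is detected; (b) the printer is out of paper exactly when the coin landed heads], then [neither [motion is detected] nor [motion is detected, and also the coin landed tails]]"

#1: In symbols: ((H ∨ U) ↓ (R → (R ∧ H))) ↔ (U ↓ R)

H ∨ U = T ∨ T = T
R ∧ H = T ∧ T = T
R → (R ∧ H) = T → T = T
(H ∨ U) ↓ (R → (R ∧ H)) = T ↓ T = F
U ↓ R = T ↓ T = F
((H ∨ U) ↓ (R → (R ∧ H))) ↔ (U ↓ R) = F ↔ F = T
So #1 is true.

#2: In symbols: (¬R ↑ (¬H ↔ U)) → (R ↓ (R ∧ ¬U))

¬R = ¬T = F
¬H = ¬T = F
¬H ↔ U = F ↔ T = F
¬R ↑ (¬H ↔ U) = F ↑ F = T
¬U = ¬T = F
R ∧ ¬U = T ∧ F = F
R ↓ (R ∧ ¬U) = T ↓ F = F
(¬R ↑ (¬H ↔ U)) → (R ↓ (R ∧ ¬U)) = T → F = F
Thus #2 is false.

True statements: 1.

1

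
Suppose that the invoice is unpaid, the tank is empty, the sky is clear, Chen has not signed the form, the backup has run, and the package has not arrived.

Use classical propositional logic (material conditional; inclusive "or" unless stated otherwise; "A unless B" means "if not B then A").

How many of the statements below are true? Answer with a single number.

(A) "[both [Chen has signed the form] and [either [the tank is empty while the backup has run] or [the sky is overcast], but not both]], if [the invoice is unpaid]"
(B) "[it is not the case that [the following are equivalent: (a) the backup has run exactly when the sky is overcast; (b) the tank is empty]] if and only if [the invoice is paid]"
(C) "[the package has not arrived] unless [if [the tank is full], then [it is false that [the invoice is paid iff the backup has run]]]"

1

Let D = "the invoice is paid" (F), L = "Chen has signed the form" (F), K = "the tank is full" (F), R = "the backup has run" (T), G = "the sky is overcast" (F), M = "the package has arrived" (F).

(A): This is ¬D → (L ∧ ((¬K ∧ R) ⊕ G)).

¬D = ¬F = T
¬K = ¬F = T
¬K ∧ R = T ∧ T = T
(¬K ∧ R) ⊕ G = T ⊕ F = T
L ∧ ((¬K ∧ R) ⊕ G) = F ∧ T = F
¬D → (L ∧ ((¬K ∧ R) ⊕ G)) = T → F = F
So (A) is false.

(B): Parsed as ¬((R ↔ G) ↔ ¬K) ↔ D

R ↔ G = T ↔ F = F
¬K = ¬F = T
(R ↔ G) ↔ ¬K = F ↔ T = F
¬((R ↔ G) ↔ ¬K) = ¬F = T
¬((R ↔ G) ↔ ¬K) ↔ D = T ↔ F = F
Thus (B) is false.

(C): This is ¬M ∨ (K → ¬(D ↔ R)).

¬M = ¬F = T
D ↔ R = F ↔ T = F
¬(D ↔ R) = ¬F = T
K → ¬(D ↔ R) = F → T = T
¬M ∨ (K → ¬(D ↔ R)) = T ∨ T = T
Thus (C) is true.

Count: 1.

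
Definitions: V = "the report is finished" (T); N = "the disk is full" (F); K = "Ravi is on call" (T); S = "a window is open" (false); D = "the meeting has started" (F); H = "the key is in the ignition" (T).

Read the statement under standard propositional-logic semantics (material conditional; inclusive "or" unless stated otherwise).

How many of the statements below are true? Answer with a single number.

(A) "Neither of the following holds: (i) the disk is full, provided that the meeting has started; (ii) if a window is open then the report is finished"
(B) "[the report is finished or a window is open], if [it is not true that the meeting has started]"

1

(A): Formalization: (D -> N) nor (S -> V)

D -> N = False -> False = True
S -> V = False -> True = True
(D -> N) nor (S -> V) = True nor True = False
Thus (A) is false.

(B): This is not D -> (V or S).

not D = not False = True
V or S = True or False = True
not D -> (V or S) = True -> True = True
Thus (B) is true.

True statements: 1 ((B)).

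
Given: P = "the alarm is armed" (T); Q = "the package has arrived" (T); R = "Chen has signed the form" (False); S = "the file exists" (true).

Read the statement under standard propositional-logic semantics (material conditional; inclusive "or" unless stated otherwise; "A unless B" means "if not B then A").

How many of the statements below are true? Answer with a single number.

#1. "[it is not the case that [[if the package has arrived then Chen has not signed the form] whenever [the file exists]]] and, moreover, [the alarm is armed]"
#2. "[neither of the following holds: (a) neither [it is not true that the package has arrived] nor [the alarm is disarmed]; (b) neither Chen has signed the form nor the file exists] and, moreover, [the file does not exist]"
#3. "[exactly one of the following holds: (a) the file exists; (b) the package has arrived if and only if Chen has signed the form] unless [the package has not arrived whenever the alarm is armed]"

1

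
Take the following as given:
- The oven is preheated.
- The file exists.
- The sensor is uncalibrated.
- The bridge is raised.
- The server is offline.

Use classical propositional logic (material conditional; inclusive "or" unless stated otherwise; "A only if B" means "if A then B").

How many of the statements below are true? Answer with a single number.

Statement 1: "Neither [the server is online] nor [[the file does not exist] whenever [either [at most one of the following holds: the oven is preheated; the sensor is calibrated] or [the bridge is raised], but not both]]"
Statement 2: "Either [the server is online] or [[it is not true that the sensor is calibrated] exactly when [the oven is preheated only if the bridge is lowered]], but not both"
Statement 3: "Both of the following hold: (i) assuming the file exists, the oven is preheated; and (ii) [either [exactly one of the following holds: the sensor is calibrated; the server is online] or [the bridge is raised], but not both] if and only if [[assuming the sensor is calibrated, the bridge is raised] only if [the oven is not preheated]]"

0

Let U = "the server is online" (False), P = "the oven is preheated" (True), R = "the sensor is calibrated" (False), S = "the bridge is raised" (True), Q = "the file exists" (True).

Statement 1: This is U nor (((P nand R) xor S) -> not Q).

P nand R = True nand False = True
(P nand R) xor S = True xor True = False
not Q = not True = False
((P nand R) xor S) -> not Q = False -> False = True
U nor (((P nand R) xor S) -> not Q) = False nor True = False
Thus Statement 1 is false.

Statement 2: Formalization: U xor (not R iff (P -> not S))

not R = not False = True
not S = not True = False
P -> not S = True -> False = False
not R iff (P -> not S) = True iff False = False
U xor (not R iff (P -> not S)) = False xor False = False
Thus Statement 2 is false.

Statement 3: Parsed as (Q -> P) and (((R xor U) xor S) iff ((R -> S) -> not P))

Q -> P = True -> True = True
R xor U = False xor False = False
(R xor U) xor S = False xor True = True
R -> S = False -> True = True
not P = not True = False
(R -> S) -> not P = True -> False = False
((R xor U) xor S) iff ((R -> S) -> not P) = True iff False = False
(Q -> P) and (((R xor U) xor S) iff ((R -> S) -> not P)) = True and False = False
Hence Statement 3 is false.

0 of the 3 statements are true (none).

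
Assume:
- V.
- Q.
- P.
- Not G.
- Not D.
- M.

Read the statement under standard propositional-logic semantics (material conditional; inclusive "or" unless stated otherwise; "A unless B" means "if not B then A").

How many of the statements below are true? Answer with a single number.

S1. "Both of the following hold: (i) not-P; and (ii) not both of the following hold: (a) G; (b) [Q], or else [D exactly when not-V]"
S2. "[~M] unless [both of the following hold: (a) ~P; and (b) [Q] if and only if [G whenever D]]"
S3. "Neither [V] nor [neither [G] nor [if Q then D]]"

S1: This is not P and (G nand (Q or (D iff not V))).

not P = not True = False
not V = not True = False
D iff not V = False iff False = True
Q or (D iff not V) = True or True = True
G nand (Q or (D iff not V)) = False nand True = True
not P and (G nand (Q or (D iff not V))) = False and True = False
So S1 is false.

S2: In symbols: not M or (not P and (Q iff (D -> G)))

not M = not True = False
not P = not True = False
D -> G = False -> False = True
Q iff (D -> G) = True iff True = True
not P and (Q iff (D -> G)) = False and True = False
not M or (not P and (Q iff (D -> G))) = False or False = False
So S2 is false.

S3: Parsed as V nor (G nor (Q -> D))

Q -> D = True -> False = False
G nor (Q -> D) = False nor False = True
V nor (G nor (Q -> D)) = True nor True = False
So S3 is false.

Count: 0.

0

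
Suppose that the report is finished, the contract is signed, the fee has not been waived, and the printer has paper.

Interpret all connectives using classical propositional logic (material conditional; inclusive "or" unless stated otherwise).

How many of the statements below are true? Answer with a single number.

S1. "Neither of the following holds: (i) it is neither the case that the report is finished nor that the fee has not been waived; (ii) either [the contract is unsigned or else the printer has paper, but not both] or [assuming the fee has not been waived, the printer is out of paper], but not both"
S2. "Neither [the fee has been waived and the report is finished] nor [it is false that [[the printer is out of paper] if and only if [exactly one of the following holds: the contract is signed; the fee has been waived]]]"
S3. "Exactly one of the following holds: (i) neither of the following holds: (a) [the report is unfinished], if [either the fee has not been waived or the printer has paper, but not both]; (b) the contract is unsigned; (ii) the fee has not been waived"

1

Let P = "the report is finished" (True), R = "the fee has been waived" (False), Q = "the contract is signed" (True), S = "the printer has paper" (True).

S1: Parsed as (P nor not R) nor ((not Q xor S) xor (not R -> not S))

not R = not False = True
P nor not R = True nor True = False
not Q = not True = False
not Q xor S = False xor True = True
not R = not False = True
not S = not True = False
not R -> not S = True -> False = False
(not Q xor S) xor (not R -> not S) = True xor False = True
(P nor not R) nor ((not Q xor S) xor (not R -> not S)) = False nor True = False
So S1 is false.

S2: In symbols: (R and P) nor not (not S iff (Q xor R))

R and P = False and True = False
not S = not True = False
Q xor R = True xor False = True
not S iff (Q xor R) = False iff True = False
not (not S iff (Q xor R)) = not False = True
(R and P) nor not (not S iff (Q xor R)) = False nor True = False
Hence S2 is false.

S3: Parsed as (((not R xor S) -> not P) nor not Q) xor not R

not R = not False = True
not R xor S = True xor True = False
not P = not True = False
(not R xor S) -> not P = False -> False = True
not Q = not True = False
((not R xor S) -> not P) nor not Q = True nor False = False
not R = not False = True
(((not R xor S) -> not P) nor not Q) xor not R = False xor True = True
Thus S3 is true.

1 of the 3 statements is true (S3).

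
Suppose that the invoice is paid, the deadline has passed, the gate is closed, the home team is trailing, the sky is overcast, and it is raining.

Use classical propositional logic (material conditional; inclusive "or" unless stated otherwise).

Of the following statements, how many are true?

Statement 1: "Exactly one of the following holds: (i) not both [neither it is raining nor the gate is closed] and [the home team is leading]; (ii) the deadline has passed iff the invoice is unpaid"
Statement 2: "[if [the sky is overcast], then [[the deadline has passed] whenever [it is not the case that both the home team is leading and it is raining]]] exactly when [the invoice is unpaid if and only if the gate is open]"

2

Let V = "it is raining" (T), R = "the gate is open" (F), S = "the home team is leading" (F), Q = "the deadline has passed" (T), P = "the invoice is paid" (T), U = "the sky is overcast" (T).

Statement 1: Formalization: ((V ↓ ¬R) ↑ S) ⊕ (Q ↔ ¬P)

¬R = ¬F = T
V ↓ ¬R = T ↓ T = F
(V ↓ ¬R) ↑ S = F ↑ F = T
¬P = ¬T = F
Q ↔ ¬P = T ↔ F = F
((V ↓ ¬R) ↑ S) ⊕ (Q ↔ ¬P) = T ⊕ F = T
So Statement 1 is true.

Statement 2: Formalization: (U → ((S ↑ V) → Q)) ↔ (¬P ↔ R)

S ↑ V = F ↑ T = T
(S ↑ V) → Q = T → T = T
U → ((S ↑ V) → Q) = T → T = T
¬P = ¬T = F
¬P ↔ R = F ↔ F = T
(U → ((S ↑ V) → Q)) ↔ (¬P ↔ R) = T ↔ T = T
So Statement 2 is true.

True statements: 2 (Statement 1, Statement 2).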